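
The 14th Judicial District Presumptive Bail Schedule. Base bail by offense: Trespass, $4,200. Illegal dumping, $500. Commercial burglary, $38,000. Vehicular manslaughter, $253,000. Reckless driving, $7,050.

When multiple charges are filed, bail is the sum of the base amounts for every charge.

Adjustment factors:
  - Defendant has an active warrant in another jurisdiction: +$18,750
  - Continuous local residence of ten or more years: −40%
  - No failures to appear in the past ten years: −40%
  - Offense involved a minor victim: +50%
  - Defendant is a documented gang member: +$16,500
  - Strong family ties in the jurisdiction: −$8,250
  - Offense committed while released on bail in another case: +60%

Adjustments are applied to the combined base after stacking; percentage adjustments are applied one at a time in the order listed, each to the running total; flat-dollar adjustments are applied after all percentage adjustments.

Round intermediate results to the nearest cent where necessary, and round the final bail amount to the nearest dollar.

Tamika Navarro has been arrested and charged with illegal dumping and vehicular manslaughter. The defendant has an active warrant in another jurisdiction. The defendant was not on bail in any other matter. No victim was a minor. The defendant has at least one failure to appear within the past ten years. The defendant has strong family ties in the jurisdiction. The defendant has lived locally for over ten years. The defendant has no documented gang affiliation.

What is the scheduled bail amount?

$162,600

Base amounts from the schedule: illegal dumping $500; vehicular manslaughter $253,000.
Stacking rule: sum of all bases. $500 + $253,000 = $253,500.
Continuous local residence of ten or more years (−40%): $253,500 × 0.6 = $152,100.
Defendant has an active warrant in another jurisdiction (+$18,750 flat): $152,100 + $18,750 = $170,850.
Strong family ties in the jurisdiction (−$8,250 flat): $170,850 − $8,250 = $162,600.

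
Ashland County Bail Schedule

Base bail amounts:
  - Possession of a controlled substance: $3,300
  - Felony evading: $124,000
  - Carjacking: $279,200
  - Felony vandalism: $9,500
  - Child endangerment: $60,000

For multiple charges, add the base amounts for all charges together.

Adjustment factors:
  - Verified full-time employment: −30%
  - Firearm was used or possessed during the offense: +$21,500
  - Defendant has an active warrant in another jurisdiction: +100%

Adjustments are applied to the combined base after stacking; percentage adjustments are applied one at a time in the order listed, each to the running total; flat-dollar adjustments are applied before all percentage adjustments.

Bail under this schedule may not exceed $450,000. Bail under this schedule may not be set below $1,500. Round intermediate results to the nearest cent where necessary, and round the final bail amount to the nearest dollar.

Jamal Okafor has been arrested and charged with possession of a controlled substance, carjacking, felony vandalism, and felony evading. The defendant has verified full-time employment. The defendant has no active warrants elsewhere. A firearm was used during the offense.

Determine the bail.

Base amounts from the schedule: possession of a controlled substance $3,300; carjacking $279,200; felony vandalism $9,500; felony evading $124,000.
Stacking rule: sum of all bases. $3,300 + $279,200 + $9,500 + $124,000 = $416,000.
Firearm was used or possessed during the offense (+$21,500 flat): $416,000 + $21,500 = $437,500.
Verified full-time employment (−30%): $437,500 × 0.7 = $306,250.
$306,250 is within the $450,000 maximum.
$306,250 is at or above the $1,500 minimum.

$306,250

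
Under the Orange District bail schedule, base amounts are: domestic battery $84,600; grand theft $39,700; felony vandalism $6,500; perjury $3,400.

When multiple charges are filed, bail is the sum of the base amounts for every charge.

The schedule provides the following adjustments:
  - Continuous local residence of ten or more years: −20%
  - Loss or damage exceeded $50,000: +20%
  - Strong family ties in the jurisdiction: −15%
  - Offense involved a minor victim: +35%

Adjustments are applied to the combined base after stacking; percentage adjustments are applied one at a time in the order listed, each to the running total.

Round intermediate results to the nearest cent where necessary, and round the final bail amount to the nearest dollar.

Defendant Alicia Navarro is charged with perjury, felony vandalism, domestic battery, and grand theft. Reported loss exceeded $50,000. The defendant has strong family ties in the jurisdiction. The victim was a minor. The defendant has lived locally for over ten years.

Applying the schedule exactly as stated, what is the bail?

Base amounts from the schedule: perjury $3,400; felony vandalism $6,500; domestic battery $84,600; grand theft $39,700.
Stacking rule: sum of all bases. $3,400 + $6,500 + $84,600 + $39,700 = $134,200.
Continuous local residence of ten or more years (−20%): $134,200 × 0.8 = $107,360.
Loss or damage exceeded $50,000 (+20%): $107,360 × 1.2 = $128,832.
Strong family ties in the jurisdiction (−15%): $128,832 × 0.85 = $109,507.20.
Offense involved a minor victim (+35%): $109,507.20 × 1.35 = $147,834.72.
Rounded to the nearest dollar: $147,835.

$147,835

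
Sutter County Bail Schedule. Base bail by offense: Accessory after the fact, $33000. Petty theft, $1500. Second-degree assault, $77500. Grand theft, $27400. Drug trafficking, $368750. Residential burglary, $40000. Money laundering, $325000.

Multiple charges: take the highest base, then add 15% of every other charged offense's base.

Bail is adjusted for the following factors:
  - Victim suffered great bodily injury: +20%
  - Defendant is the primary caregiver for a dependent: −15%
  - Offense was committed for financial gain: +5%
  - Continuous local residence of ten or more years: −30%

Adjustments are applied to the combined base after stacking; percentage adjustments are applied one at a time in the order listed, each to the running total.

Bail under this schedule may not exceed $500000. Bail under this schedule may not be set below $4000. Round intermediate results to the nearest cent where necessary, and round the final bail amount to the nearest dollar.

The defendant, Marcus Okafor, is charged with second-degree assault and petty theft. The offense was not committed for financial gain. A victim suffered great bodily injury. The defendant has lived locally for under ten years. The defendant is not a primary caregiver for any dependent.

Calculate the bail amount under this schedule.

Base amounts from the schedule: second-degree assault $77500; petty theft $1500.
Stacking rule: highest base plus 15% of each additional charge. Highest is second-degree assault at $77500. Additional: $1500 × 15% = $225. Combined base = $77500 + $225 = $77725.
Victim suffered great bodily injury (+20%): $77725 × 1.2 = $93270.
$93270 is within the $500000 maximum.
$93270 is at or above the $4000 minimum.

$93270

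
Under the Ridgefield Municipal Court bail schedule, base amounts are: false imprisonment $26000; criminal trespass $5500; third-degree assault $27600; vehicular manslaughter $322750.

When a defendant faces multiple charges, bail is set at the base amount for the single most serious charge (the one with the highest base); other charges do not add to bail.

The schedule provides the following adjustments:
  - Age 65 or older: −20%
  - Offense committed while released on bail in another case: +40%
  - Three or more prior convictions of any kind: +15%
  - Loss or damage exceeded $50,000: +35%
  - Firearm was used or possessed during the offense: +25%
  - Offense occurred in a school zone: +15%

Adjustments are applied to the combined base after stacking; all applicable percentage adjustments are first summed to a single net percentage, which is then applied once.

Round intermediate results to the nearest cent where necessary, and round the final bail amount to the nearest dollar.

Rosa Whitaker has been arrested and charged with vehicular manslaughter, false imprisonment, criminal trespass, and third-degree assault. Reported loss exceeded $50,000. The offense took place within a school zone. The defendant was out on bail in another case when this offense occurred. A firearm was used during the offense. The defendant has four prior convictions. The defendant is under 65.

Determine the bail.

$742325

Base amounts from the schedule: vehicular manslaughter $322750; false imprisonment $26000; criminal trespass $5500; third-degree assault $27600.
Stacking rule: use the highest base only. Highest is vehicular manslaughter at $322750. Combined base = $322750.
Net percentage adjustment: +40% +15% +35% +25% +15% = +130%. $322750 × 2.3 = $742325.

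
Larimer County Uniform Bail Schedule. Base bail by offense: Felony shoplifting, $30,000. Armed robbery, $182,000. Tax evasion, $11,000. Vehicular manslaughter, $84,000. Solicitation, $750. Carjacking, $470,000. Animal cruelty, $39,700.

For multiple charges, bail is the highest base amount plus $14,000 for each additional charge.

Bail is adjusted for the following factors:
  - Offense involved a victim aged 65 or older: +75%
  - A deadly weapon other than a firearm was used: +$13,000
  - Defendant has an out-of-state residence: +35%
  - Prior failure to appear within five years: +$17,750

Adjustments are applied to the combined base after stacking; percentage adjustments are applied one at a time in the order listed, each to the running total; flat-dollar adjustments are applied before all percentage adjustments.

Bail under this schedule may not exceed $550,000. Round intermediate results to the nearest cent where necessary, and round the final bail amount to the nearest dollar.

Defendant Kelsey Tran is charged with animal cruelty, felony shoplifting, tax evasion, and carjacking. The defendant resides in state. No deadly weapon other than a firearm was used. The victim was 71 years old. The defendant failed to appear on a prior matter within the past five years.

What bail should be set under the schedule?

$550,000

Base amounts from the schedule: animal cruelty $39,700; felony shoplifting $30,000; tax evasion $11,000; carjacking $470,000.
Stacking rule: highest base plus $14,000 per additional charge. Highest is carjacking at $470,000; 3 additional charges → +$42,000. Combined base = $512,000.
Prior failure to appear within five years (+$17,750 flat): $512,000 + $17,750 = $529,750.
Offense involved a victim aged 65 or older (+75%): $529,750 × 1.75 = $927,062.50.
Result $927,062.50 exceeds the maximum of $550,000; bail is capped at $550,000.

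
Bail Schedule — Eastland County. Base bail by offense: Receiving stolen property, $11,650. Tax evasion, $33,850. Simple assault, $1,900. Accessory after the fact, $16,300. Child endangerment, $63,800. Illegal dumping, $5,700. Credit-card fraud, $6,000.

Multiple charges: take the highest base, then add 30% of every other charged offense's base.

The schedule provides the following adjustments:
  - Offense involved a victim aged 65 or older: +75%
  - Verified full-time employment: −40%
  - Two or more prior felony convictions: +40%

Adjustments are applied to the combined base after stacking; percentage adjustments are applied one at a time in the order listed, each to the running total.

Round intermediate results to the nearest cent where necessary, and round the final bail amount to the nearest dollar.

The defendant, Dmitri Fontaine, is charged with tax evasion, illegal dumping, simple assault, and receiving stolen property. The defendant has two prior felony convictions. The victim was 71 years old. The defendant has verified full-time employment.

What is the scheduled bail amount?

Base amounts from the schedule: tax evasion $33,850; illegal dumping $5,700; simple assault $1,900; receiving stolen property $11,650.
Stacking rule: highest base plus 30% of each additional charge. Highest is tax evasion at $33,850. Additional: $5,700 × 30% = $1,710; $1,900 × 30% = $570; $11,650 × 30% = $3,495. Combined base = $33,850 + $5,775 = $39,625.
Offense involved a victim aged 65 or older (+75%): $39,625 × 1.75 = $69,343.75.
Verified full-time employment (−40%): $69,343.75 × 0.6 = $41,606.25.
Two or more prior felony convictions (+40%): $41,606.25 × 1.4 = $58,248.75.
Rounded to the nearest dollar: $58,249.

$58,249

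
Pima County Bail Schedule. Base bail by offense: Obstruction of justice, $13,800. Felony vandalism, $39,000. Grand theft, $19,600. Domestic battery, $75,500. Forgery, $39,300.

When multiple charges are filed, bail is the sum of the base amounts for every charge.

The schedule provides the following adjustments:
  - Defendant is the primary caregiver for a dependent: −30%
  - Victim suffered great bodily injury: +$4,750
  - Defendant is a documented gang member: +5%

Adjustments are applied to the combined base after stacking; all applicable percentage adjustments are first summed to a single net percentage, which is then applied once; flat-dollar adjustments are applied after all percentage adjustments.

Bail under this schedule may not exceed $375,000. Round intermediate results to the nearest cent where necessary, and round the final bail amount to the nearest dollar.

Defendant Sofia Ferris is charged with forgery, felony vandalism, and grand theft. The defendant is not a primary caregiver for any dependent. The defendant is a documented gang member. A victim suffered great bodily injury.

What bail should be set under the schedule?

$107,545

Base amounts from the schedule: forgery $39,300; felony vandalism $39,000; grand theft $19,600.
Stacking rule: sum of all bases. $39,300 + $39,000 + $19,600 = $97,900.
Defendant is a documented gang member (+5%): $97,900 × 1.05 = $102,795.
Victim suffered great bodily injury (+$4,750 flat): $102,795 + $4,750 = $107,545.
$107,545 is within the $375,000 maximum.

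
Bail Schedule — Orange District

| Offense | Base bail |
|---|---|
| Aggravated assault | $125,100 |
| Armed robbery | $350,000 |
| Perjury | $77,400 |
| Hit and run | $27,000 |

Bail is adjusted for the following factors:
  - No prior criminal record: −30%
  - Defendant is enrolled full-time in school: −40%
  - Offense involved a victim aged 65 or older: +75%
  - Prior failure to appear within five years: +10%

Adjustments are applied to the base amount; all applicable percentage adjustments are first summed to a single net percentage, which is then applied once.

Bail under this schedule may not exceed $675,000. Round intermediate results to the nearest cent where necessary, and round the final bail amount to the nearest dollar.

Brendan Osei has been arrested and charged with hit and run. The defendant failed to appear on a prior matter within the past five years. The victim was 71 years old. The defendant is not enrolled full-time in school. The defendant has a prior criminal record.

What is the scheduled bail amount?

$49,950

Base amounts from the schedule: hit and run $27,000.
Single charge. Combined base = $27,000.
Net percentage adjustment: +75% +10% = +85%. $27,000 × 1.85 = $49,950.
$49,950 is within the $675,000 maximum.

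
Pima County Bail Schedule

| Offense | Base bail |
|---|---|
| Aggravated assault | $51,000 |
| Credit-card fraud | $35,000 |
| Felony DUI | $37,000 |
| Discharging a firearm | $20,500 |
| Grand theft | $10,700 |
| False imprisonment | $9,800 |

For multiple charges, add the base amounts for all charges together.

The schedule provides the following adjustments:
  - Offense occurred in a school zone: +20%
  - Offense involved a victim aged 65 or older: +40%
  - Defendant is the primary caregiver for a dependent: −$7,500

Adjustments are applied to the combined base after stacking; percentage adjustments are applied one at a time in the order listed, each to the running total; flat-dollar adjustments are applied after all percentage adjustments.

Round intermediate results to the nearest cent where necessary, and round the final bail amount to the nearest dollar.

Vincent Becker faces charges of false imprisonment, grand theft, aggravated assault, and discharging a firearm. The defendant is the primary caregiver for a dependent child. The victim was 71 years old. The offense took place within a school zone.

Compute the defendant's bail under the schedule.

$147,060

Base amounts from the schedule: false imprisonment $9,800; grand theft $10,700; aggravated assault $51,000; discharging a firearm $20,500.
Stacking rule: sum of all bases. $9,800 + $10,700 + $51,000 + $20,500 = $92,000.
Offense occurred in a school zone (+20%): $92,000 × 1.2 = $110,400.
Offense involved a victim aged 65 or older (+40%): $110,400 × 1.4 = $154,560.
Defendant is the primary caregiver for a dependent (−$7,500 flat): $154,560 − $7,500 = $147,060.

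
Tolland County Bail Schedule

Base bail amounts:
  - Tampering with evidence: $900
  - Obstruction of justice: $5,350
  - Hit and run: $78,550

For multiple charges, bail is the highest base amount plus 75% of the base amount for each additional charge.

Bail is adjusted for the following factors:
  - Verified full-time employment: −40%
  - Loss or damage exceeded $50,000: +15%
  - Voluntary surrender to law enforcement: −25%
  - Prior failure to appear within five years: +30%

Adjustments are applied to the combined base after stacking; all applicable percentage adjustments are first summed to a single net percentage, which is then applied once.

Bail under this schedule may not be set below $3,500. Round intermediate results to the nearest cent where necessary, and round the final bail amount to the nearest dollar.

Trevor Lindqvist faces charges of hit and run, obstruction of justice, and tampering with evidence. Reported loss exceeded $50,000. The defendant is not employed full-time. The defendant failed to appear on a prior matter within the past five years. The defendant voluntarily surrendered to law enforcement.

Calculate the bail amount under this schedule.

$99,885

Base amounts from the schedule: hit and run $78,550; obstruction of justice $5,350; tampering with evidence $900.
Stacking rule: highest base plus 75% of each additional charge. Highest is hit and run at $78,550. Additional: $5,350 × 75% = $4,012.50; $900 × 75% = $675. Combined base = $78,550 + $4,687.50 = $83,237.50.
Net percentage adjustment: +15% −25% +30% = +20%. $83,237.50 × 1.2 = $99,885.
$99,885 is at or above the $3,500 minimum.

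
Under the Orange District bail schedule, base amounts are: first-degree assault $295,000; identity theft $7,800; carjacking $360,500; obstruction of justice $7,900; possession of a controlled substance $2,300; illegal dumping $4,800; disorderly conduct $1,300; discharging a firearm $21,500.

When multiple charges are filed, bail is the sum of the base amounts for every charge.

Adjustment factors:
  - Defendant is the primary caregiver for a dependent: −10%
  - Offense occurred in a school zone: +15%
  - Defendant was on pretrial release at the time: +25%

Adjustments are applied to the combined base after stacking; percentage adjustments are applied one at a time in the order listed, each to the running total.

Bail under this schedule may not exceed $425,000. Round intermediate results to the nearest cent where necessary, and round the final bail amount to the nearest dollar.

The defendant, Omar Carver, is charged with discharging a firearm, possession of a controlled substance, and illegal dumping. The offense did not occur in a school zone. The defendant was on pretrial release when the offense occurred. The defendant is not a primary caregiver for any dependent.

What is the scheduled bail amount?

$35,750

Base amounts from the schedule: discharging a firearm $21,500; possession of a controlled substance $2,300; illegal dumping $4,800.
Stacking rule: sum of all bases. $21,500 + $2,300 + $4,800 = $28,600.
Defendant was on pretrial release at the time (+25%): $28,600 × 1.25 = $35,750.
$35,750 is within the $425,000 maximum.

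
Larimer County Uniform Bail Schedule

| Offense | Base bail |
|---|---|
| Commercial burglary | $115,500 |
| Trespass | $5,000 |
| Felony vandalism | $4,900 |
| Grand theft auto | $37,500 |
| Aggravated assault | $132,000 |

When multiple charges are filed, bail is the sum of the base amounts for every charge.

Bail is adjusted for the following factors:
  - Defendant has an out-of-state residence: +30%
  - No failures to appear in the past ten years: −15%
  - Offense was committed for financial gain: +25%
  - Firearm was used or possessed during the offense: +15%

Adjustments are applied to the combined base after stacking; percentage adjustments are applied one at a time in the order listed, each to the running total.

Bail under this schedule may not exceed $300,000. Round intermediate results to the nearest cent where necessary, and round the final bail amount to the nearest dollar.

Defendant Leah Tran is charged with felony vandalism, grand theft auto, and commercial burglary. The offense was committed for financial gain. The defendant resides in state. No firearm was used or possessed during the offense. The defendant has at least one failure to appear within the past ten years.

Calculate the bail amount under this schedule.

$197,375

Base amounts from the schedule: felony vandalism $4,900; grand theft auto $37,500; commercial burglary $115,500.
Stacking rule: sum of all bases. $4,900 + $37,500 + $115,500 = $157,900.
Offense was committed for financial gain (+25%): $157,900 × 1.25 = $197,375.
$197,375 is within the $300,000 maximum.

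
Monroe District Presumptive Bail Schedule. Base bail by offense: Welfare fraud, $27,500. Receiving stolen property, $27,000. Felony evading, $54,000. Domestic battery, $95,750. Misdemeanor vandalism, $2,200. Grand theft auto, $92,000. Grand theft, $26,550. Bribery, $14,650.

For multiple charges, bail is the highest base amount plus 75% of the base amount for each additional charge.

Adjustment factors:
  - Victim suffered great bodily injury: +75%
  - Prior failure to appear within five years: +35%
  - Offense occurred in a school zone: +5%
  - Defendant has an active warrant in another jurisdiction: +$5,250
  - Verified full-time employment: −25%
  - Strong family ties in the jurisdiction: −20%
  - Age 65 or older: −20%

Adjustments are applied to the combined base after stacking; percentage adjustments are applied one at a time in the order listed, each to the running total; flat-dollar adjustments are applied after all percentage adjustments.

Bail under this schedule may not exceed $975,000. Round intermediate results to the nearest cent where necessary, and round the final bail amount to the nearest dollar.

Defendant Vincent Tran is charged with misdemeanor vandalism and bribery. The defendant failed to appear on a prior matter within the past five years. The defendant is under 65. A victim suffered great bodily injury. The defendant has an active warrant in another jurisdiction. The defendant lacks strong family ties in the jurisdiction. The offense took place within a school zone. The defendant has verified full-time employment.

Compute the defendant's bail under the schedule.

Base amounts from the schedule: misdemeanor vandalism $2,200; bribery $14,650.
Stacking rule: highest base plus 75% of each additional charge. Highest is bribery at $14,650. Additional: $2,200 × 75% = $1,650. Combined base = $14,650 + $1,650 = $16,300.
Victim suffered great bodily injury (+75%): $16,300 × 1.75 = $28,525.
Prior failure to appear within five years (+35%): $28,525 × 1.35 = $38,508.75.
Offense occurred in a school zone (+5%): $38,508.75 × 1.05 = $40,434.19.
Verified full-time employment (−25%): $40,434.19 × 0.75 = $30,325.64.
Defendant has an active warrant in another jurisdiction (+$5,250 flat): $30,325.64 + $5,250 = $35,575.64.
$35,575.64 is within the $975,000 maximum.
Rounded to the nearest dollar: $35,576.

$35,576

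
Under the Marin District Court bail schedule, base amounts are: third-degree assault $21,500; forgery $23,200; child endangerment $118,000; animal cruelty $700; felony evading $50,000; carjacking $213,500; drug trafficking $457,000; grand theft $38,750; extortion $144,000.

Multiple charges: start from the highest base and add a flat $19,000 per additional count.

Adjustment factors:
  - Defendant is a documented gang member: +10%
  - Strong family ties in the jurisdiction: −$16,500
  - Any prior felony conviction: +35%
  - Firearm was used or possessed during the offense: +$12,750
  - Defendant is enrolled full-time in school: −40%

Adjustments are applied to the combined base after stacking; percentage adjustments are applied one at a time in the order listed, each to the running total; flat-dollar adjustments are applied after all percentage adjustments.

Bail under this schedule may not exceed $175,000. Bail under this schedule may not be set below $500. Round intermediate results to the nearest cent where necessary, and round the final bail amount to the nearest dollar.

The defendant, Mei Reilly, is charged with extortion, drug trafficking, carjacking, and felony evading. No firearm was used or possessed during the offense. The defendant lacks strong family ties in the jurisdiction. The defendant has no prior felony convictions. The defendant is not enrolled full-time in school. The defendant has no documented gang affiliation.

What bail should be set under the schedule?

Base amounts from the schedule: extortion $144,000; drug trafficking $457,000; carjacking $213,500; felony evading $50,000.
Stacking rule: highest base plus $19,000 per additional charge. Highest is drug trafficking at $457,000; 3 additional charges → +$57,000. Combined base = $514,000.
No adjustment factors apply to this defendant.
Result $514,000 exceeds the maximum of $175,000; bail is capped at $175,000.
$175,000 is at or above the $500 minimum.

$175,000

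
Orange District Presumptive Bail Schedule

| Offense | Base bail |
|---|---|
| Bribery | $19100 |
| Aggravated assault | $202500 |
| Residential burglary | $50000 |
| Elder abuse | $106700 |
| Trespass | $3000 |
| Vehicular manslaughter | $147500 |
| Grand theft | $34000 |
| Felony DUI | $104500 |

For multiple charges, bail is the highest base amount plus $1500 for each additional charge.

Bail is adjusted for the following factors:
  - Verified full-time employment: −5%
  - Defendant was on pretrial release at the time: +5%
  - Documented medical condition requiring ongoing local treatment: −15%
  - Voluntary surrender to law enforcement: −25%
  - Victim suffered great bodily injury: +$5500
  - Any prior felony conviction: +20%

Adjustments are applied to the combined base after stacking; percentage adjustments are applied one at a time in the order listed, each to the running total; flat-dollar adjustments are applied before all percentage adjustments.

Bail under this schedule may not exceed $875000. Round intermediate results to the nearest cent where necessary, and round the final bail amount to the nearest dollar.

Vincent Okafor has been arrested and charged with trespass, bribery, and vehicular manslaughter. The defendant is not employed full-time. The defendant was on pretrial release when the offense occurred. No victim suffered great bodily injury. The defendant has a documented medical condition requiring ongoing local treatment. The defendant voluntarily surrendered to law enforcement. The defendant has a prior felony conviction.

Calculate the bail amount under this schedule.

$120889

Base amounts from the schedule: trespass $3000; bribery $19100; vehicular manslaughter $147500.
Stacking rule: highest base plus $1500 per additional charge. Highest is vehicular manslaughter at $147500; 2 additional charges → +$3000. Combined base = $150500.
Defendant was on pretrial release at the time (+5%): $150500 × 1.05 = $158025.
Documented medical condition requiring ongoing local treatment (−15%): $158025 × 0.85 = $134321.25.
Voluntary surrender to law enforcement (−25%): $134321.25 × 0.75 = $100740.94.
Any prior felony conviction (+20%): $100740.94 × 1.2 = $120889.13.
$120889.13 is within the $875000 maximum.
Rounded to the nearest dollar: $120889.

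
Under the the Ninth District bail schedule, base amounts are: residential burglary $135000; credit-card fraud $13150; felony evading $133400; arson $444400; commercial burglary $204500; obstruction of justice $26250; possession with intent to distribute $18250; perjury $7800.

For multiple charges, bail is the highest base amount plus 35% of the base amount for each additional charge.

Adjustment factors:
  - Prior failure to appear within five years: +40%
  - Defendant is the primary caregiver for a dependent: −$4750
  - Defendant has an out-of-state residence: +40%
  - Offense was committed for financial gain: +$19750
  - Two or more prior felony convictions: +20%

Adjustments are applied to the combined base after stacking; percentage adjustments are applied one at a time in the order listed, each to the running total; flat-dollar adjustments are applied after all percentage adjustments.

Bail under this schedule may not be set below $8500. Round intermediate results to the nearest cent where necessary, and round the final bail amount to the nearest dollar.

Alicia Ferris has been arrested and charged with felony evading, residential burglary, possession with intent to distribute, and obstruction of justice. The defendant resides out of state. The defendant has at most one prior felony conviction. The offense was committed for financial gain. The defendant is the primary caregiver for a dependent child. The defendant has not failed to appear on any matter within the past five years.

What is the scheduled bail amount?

$291171

Base amounts from the schedule: felony evading $133400; residential burglary $135000; possession with intent to distribute $18250; obstruction of justice $26250.
Stacking rule: highest base plus 35% of each additional charge. Highest is residential burglary at $135000. Additional: $133400 × 35% = $46690; $18250 × 35% = $6387.50; $26250 × 35% = $9187.50. Combined base = $135000 + $62265 = $197265.
Defendant has an out-of-state residence (+40%): $197265 × 1.4 = $276171.
Defendant is the primary caregiver for a dependent (−$4750 flat): $276171 − $4750 = $271421.
Offense was committed for financial gain (+$19750 flat): $271421 + $19750 = $291171.
$291171 is at or above the $8500 minimum.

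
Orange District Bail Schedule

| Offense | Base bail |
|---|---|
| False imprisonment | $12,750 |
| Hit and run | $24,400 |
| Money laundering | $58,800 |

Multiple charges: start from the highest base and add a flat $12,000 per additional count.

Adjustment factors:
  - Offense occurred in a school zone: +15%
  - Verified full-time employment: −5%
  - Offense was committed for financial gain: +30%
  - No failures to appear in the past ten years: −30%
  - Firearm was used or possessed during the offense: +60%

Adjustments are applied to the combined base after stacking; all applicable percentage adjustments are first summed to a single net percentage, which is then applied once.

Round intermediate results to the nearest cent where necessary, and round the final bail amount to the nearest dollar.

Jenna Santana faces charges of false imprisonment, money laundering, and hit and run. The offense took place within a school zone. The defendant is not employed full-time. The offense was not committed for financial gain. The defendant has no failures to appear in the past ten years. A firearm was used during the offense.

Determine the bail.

Base amounts from the schedule: false imprisonment $12,750; money laundering $58,800; hit and run $24,400.
Stacking rule: highest base plus $12,000 per additional charge. Highest is money laundering at $58,800; 2 additional charges → +$24,000. Combined base = $82,800.
Net percentage adjustment: +15% −30% +60% = +45%. $82,800 × 1.45 = $120,060.

$120,060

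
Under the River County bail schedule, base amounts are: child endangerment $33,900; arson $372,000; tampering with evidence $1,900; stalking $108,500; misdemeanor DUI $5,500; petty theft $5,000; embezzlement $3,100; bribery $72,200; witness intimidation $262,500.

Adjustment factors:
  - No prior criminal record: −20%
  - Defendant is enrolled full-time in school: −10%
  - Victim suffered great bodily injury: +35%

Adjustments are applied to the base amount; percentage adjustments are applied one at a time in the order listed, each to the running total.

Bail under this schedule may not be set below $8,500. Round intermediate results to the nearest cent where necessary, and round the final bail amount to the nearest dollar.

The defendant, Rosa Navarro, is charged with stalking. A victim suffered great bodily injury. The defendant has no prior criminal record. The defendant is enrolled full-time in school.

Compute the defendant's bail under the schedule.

$105,462

Base amounts from the schedule: stalking $108,500.
Single charge. Combined base = $108,500.
No prior criminal record (−20%): $108,500 × 0.8 = $86,800.
Defendant is enrolled full-time in school (−10%): $86,800 × 0.9 = $78,120.
Victim suffered great bodily injury (+35%): $78,120 × 1.35 = $105,462.
$105,462 is at or above the $8,500 minimum.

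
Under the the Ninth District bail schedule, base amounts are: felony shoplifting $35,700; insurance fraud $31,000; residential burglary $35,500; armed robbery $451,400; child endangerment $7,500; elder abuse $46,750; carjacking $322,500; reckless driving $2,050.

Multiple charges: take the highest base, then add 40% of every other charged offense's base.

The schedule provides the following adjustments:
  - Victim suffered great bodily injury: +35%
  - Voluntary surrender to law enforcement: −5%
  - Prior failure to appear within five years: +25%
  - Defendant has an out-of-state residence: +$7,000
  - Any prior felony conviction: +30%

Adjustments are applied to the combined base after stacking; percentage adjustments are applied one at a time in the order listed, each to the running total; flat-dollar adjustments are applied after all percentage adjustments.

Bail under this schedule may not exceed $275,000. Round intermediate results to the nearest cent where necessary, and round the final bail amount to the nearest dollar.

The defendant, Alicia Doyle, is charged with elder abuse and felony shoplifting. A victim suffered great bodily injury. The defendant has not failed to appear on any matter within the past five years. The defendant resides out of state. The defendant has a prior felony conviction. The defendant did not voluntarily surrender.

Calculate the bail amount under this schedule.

Base amounts from the schedule: elder abuse $46,750; felony shoplifting $35,700.
Stacking rule: highest base plus 40% of each additional charge. Highest is elder abuse at $46,750. Additional: $35,700 × 40% = $14,280. Combined base = $46,750 + $14,280 = $61,030.
Victim suffered great bodily injury (+35%): $61,030 × 1.35 = $82,390.50.
Any prior felony conviction (+30%): $82,390.50 × 1.3 = $107,107.65.
Defendant has an out-of-state residence (+$7,000 flat): $107,107.65 + $7,000 = $114,107.65.
$114,107.65 is within the $275,000 maximum.
Rounded to the nearest dollar: $114,108.

$114,108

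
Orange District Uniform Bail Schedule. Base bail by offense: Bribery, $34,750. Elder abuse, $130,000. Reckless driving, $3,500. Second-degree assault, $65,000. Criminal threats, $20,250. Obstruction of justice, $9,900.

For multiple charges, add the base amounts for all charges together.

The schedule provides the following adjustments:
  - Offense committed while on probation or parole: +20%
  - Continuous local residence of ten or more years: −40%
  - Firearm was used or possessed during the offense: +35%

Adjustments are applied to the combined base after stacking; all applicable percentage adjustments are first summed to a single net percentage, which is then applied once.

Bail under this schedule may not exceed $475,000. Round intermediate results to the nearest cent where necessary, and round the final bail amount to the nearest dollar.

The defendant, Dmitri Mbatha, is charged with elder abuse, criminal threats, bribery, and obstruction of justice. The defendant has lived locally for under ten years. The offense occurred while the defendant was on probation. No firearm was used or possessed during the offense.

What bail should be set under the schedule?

Base amounts from the schedule: elder abuse $130,000; criminal threats $20,250; bribery $34,750; obstruction of justice $9,900.
Stacking rule: sum of all bases. $130,000 + $20,250 + $34,750 + $9,900 = $194,900.
Offense committed while on probation or parole (+20%): $194,900 × 1.2 = $233,880.
$233,880 is within the $475,000 maximum.

$233,880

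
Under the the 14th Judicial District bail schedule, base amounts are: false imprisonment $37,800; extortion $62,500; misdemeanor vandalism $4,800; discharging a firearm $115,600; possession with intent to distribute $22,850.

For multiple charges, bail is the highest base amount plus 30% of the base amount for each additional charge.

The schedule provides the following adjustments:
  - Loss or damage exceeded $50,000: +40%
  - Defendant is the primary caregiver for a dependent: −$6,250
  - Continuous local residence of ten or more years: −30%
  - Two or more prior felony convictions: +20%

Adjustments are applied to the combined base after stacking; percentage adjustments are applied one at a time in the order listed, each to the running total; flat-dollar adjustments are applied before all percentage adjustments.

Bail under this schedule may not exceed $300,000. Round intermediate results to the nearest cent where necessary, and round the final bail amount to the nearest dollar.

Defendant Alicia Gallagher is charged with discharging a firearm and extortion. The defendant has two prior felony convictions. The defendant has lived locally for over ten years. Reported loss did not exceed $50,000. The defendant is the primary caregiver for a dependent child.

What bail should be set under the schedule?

Base amounts from the schedule: discharging a firearm $115,600; extortion $62,500.
Stacking rule: highest base plus 30% of each additional charge. Highest is discharging a firearm at $115,600. Additional: $62,500 × 30% = $18,750. Combined base = $115,600 + $18,750 = $134,350.
Defendant is the primary caregiver for a dependent (−$6,250 flat): $134,350 − $6,250 = $128,100.
Continuous local residence of ten or more years (−30%): $128,100 × 0.7 = $89,670.
Two or more prior felony convictions (+20%): $89,670 × 1.2 = $107,604.
$107,604 is within the $300,000 maximum.

$107,604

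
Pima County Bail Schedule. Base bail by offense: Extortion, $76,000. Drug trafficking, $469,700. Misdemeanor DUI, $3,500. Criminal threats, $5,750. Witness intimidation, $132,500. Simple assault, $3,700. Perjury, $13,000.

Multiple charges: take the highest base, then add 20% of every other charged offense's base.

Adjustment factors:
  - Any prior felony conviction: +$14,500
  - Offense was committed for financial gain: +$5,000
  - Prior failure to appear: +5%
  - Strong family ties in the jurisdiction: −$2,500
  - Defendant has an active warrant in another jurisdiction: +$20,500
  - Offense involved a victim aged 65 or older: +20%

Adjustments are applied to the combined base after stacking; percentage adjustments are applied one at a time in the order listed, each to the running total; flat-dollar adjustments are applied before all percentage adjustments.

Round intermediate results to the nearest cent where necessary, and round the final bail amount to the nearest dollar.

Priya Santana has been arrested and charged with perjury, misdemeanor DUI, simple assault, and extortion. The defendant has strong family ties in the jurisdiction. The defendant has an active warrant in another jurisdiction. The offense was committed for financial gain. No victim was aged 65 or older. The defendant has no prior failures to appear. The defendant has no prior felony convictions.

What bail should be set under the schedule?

$103,040

Base amounts from the schedule: perjury $13,000; misdemeanor DUI $3,500; simple assault $3,700; extortion $76,000.
Stacking rule: highest base plus 20% of each additional charge. Highest is extortion at $76,000. Additional: $13,000 × 20% = $2,600; $3,500 × 20% = $700; $3,700 × 20% = $740. Combined base = $76,000 + $4,040 = $80,040.
Offense was committed for financial gain (+$5,000 flat): $80,040 + $5,000 = $85,040.
Strong family ties in the jurisdiction (−$2,500 flat): $85,040 − $2,500 = $82,540.
Defendant has an active warrant in another jurisdiction (+$20,500 flat): $82,540 + $20,500 = $103,040.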